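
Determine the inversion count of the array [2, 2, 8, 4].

Finding inversions in [2, 2, 8, 4]:

(2, 3): arr[2]=8 > arr[3]=4

Total inversions: 1

The array has 1 inversion(s): (2,3). Each pair (i,j) satisfies i < j and arr[i] > arr[j].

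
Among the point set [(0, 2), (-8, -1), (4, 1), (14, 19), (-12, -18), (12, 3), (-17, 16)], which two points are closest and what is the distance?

Computing all pairwise distances among 7 points:

d((0, 2), (-8, -1)) = 8.544
d((0, 2), (4, 1)) = 4.1231 <-- minimum
d((0, 2), (14, 19)) = 22.0227
d((0, 2), (-12, -18)) = 23.3238
d((0, 2), (12, 3)) = 12.0416
d((0, 2), (-17, 16)) = 22.0227
d((-8, -1), (4, 1)) = 12.1655
d((-8, -1), (14, 19)) = 29.7321
d((-8, -1), (-12, -18)) = 17.4642
d((-8, -1), (12, 3)) = 20.3961
d((-8, -1), (-17, 16)) = 19.2354
d((4, 1), (14, 19)) = 20.5913
d((4, 1), (-12, -18)) = 24.8395
d((4, 1), (12, 3)) = 8.2462
d((4, 1), (-17, 16)) = 25.807
d((14, 19), (-12, -18)) = 45.2217
d((14, 19), (12, 3)) = 16.1245
d((14, 19), (-17, 16)) = 31.1448
d((-12, -18), (12, 3)) = 31.8904
d((-12, -18), (-17, 16)) = 34.3657
d((12, 3), (-17, 16)) = 31.7805

Closest pair: (0, 2) and (4, 1) with distance 4.1231

The closest pair is (0, 2) and (4, 1) with Euclidean distance 4.1231. For 7 points, brute-force pairwise comparison is shown above. For large n, the divide-and-conquer algorithm (sort by x, recurse on halves, check the dividing strip) achieves O(n log n).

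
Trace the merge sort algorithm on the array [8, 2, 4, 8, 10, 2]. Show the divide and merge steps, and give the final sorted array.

Merge sort trace:

Split: [8, 2, 4, 8, 10, 2] -> [8, 2, 4] and [8, 10, 2]
  Split: [8, 2, 4] -> [8] and [2, 4]
    Split: [2, 4] -> [2] and [4]
    Merge: [2] + [4] -> [2, 4]
  Merge: [8] + [2, 4] -> [2, 4, 8]
  Split: [8, 10, 2] -> [8] and [10, 2]
    Split: [10, 2] -> [10] and [2]
    Merge: [10] + [2] -> [2, 10]
  Merge: [8] + [2, 10] -> [2, 8, 10]
Merge: [2, 4, 8] + [2, 8, 10] -> [2, 2, 4, 8, 8, 10]

Final sorted array: [2, 2, 4, 8, 8, 10]

The merge sort proceeds by recursively splitting the array and merging sorted halves.
After all merges, the sorted array is [2, 2, 4, 8, 8, 10].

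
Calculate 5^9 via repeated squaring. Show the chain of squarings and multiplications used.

Computing 5^9 by squaring (build up from 5^1; each line after the first costs one multiplication):

5^1 = 5
5^2 = (5^1)^2 = 5^2 = 25
5^4 = (5^2)^2 = 25^2 = 625
5^8 = (5^4)^2 = 625^2 = 390625
5^9 = 5 * 5^8 = 5 * 390625 = 1953125

Result: 1953125
Multiplications needed: 4 (4 lines after 5^1)

5^9 = 1953125. Using exponentiation by squaring, this requires 4 multiplications. The key idea: if the exponent is even, square the half-power; if odd, multiply by the base once.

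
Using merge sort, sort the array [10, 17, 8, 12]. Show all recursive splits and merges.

Merge sort trace:

Split: [10, 17, 8, 12] -> [10, 17] and [8, 12]
  Split: [10, 17] -> [10] and [17]
  Merge: [10] + [17] -> [10, 17]
  Split: [8, 12] -> [8] and [12]
  Merge: [8] + [12] -> [8, 12]
Merge: [10, 17] + [8, 12] -> [8, 10, 12, 17]

Final sorted array: [8, 10, 12, 17]

The merge sort proceeds by recursively splitting the array and merging sorted halves.
After all merges, the sorted array is [8, 10, 12, 17].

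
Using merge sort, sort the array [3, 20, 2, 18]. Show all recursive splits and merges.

Merge sort trace:

Split: [3, 20, 2, 18] -> [3, 20] and [2, 18]
  Split: [3, 20] -> [3] and [20]
  Merge: [3] + [20] -> [3, 20]
  Split: [2, 18] -> [2] and [18]
  Merge: [2] + [18] -> [2, 18]
Merge: [3, 20] + [2, 18] -> [2, 3, 18, 20]

Final sorted array: [2, 3, 18, 20]

The merge sort proceeds by recursively splitting the array and merging sorted halves.
After all merges, the sorted array is [2, 3, 18, 20].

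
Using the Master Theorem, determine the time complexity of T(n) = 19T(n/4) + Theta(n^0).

Master Theorem for T(n) = 19T(n/4) + O(n^0):

a = 19, b = 4, c = 0
log_b(a) = log_4(19) = 2.1240

Case 1: c = 0 < log_4(19) = 2.1240
T(n) = O(n^(log_4 19))

For T(n) = 19T(n/4) + O(n^0): log_4(19) = 2.1240. This is Case 1 of the Master Theorem (c < log_b(a), work dominated by leaves), giving O(n^(log_4 19)).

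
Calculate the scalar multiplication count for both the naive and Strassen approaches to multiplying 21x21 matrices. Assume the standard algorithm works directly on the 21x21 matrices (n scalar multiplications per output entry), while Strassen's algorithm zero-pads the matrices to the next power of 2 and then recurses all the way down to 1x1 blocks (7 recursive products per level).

Matrix multiplication for 21x21 matrices:

Strassen's algorithm requires power-of-2 dimensions. Pad 21x21 to 32x32 (next power of 2).

Standard algorithm: 21^3 = 9261 multiplications
Strassen's algorithm: 7^(log2(32)) = 7^5 = 16807 multiplications
Difference: 9261 - 16807 = -7546 (Strassen uses MORE here due to padding overhead — for small or just-over-power-of-2 n, padding can outweigh the per-level savings)

Standard: 9261 multiplications (21^3). Strassen: 16807 multiplications (7^5, after padding to 32x32). Strassen reduces 8 recursive multiplications to 7 at each level.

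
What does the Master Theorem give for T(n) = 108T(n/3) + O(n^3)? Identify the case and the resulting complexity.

Master Theorem for T(n) = 108T(n/3) + O(n^3):

a = 108, b = 3, c = 3
log_b(a) = log_3(108) = 4.2619

Case 1: c = 3 < log_3(108) = 4.2619
T(n) = O(n^(log_3 108))

For T(n) = 108T(n/3) + O(n^3): log_3(108) = 4.2619. This is Case 1 of the Master Theorem (c < log_b(a), work dominated by leaves), giving O(n^(log_3 108)).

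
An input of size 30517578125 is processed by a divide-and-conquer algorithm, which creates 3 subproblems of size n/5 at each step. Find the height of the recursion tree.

For divide and conquer with division factor 5:

Problem sizes at each level:
Level 0: 30517578125
Level 1: 6103515625
Level 2: 1220703125
Level 3: 244140625
Level 4: 48828125
Level 5: 9765625
Level 6: 1953125
Level 7: 390625
Level 8: 78125
Level 9: 15625
Level 10: 3125
Level 11: 625
Level 12: 125
Level 13: 25
Level 14: 5
Level 15: 1

The root is level 0 and the size-1 base case is level 15 (the tree spans levels 0 through 15, i.e. 16 levels counting the root), so the depth is the number of divisions: log_5(30517578125) = 15

The recursion tree depth is log_5(30517578125) = 15. At each level, the problem size is divided by 5, so it takes 15 divisions to reduce to a base case of size 1. The algorithm makes 3 recursive calls at each level.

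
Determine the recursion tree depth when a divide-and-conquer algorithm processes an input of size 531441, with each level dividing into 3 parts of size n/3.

For divide and conquer with division factor 3:

Problem sizes at each level:
Level 0: 531441
Level 1: 177147
Level 2: 59049
Level 3: 19683
Level 4: 6561
Level 5: 2187
Level 6: 729
Level 7: 243
Level 8: 81
Level 9: 27
Level 10: 9
Level 11: 3
Level 12: 1

The root is level 0 and the size-1 base case is level 12 (the tree spans levels 0 through 12, i.e. 13 levels counting the root), so the depth is the number of divisions: log_3(531441) = 12

The recursion tree depth is log_3(531441) = 12. At each level, the problem size is divided by 3, so it takes 12 divisions to reduce to a base case of size 1. The algorithm makes 3 recursive calls at each level.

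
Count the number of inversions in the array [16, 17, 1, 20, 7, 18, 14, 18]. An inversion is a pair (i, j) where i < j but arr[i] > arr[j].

Finding inversions in [16, 17, 1, 20, 7, 18, 14, 18]:

(0, 2): arr[0]=16 > arr[2]=1
(0, 4): arr[0]=16 > arr[4]=7
(0, 6): arr[0]=16 > arr[6]=14
(1, 2): arr[1]=17 > arr[2]=1
(1, 4): arr[1]=17 > arr[4]=7
(1, 6): arr[1]=17 > arr[6]=14
(3, 4): arr[3]=20 > arr[4]=7
(3, 5): arr[3]=20 > arr[5]=18
(3, 6): arr[3]=20 > arr[6]=14
(3, 7): arr[3]=20 > arr[7]=18
(5, 6): arr[5]=18 > arr[6]=14

Total inversions: 11

The array has 11 inversion(s): (0,2), (0,4), (0,6), (1,2), (1,4), (1,6), (3,4), (3,5), (3,6), (3,7), (5,6). Each pair (i,j) satisfies i < j and arr[i] > arr[j].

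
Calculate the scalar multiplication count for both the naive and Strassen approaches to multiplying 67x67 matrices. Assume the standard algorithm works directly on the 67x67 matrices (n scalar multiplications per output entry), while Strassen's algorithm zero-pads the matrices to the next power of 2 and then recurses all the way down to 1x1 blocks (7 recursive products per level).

Matrix multiplication for 67x67 matrices:

Strassen's algorithm requires power-of-2 dimensions. Pad 67x67 to 128x128 (next power of 2).

Standard algorithm: 67^3 = 300763 multiplications
Strassen's algorithm: 7^(log2(128)) = 7^7 = 823543 multiplications
Difference: 300763 - 823543 = -522780 (Strassen uses MORE here due to padding overhead — for small or just-over-power-of-2 n, padding can outweigh the per-level savings)

Standard: 300763 multiplications (67^3). Strassen: 823543 multiplications (7^7, after padding to 128x128). Strassen reduces 8 recursive multiplications to 7 at each level.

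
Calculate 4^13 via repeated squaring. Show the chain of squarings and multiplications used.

Computing 4^13 by squaring (build up from 4^1; each line after the first costs one multiplication):

4^1 = 4
4^2 = (4^1)^2 = 4^2 = 16
4^3 = 4 * 4^2 = 4 * 16 = 64
4^6 = (4^3)^2 = 64^2 = 4096
4^12 = (4^6)^2 = 4096^2 = 16777216
4^13 = 4 * 4^12 = 4 * 16777216 = 67108864

Result: 67108864
Multiplications needed: 5 (5 lines after 4^1)

4^13 = 67108864. Using exponentiation by squaring, this requires 5 multiplications. The key idea: if the exponent is even, square the half-power; if odd, multiply by the base once.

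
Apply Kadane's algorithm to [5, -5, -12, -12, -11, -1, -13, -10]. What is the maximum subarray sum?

Using Kadane's algorithm on [5, -5, -12, -12, -11, -1, -13, -10]:

Scanning through the array:
Position 1 (value -5): max_ending_here = 0, max_so_far = 5
Position 2 (value -12): max_ending_here = -12, max_so_far = 5
Position 3 (value -12): max_ending_here = -12, max_so_far = 5
Position 4 (value -11): max_ending_here = -11, max_so_far = 5
Position 5 (value -1): max_ending_here = -1, max_so_far = 5
Position 6 (value -13): max_ending_here = -13, max_so_far = 5
Position 7 (value -10): max_ending_here = -10, max_so_far = 5

Maximum subarray: [5]
Maximum sum: 5

The maximum subarray is [5] with sum 5. This subarray runs from index 0 to index 0.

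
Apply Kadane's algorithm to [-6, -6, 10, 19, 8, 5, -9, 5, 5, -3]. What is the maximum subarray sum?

Using Kadane's algorithm on [-6, -6, 10, 19, 8, 5, -9, 5, 5, -3]:

Scanning through the array:
Position 1 (value -6): max_ending_here = -6, max_so_far = -6
Position 2 (value 10): max_ending_here = 10, max_so_far = 10
Position 3 (value 19): max_ending_here = 29, max_so_far = 29
Position 4 (value 8): max_ending_here = 37, max_so_far = 37
Position 5 (value 5): max_ending_here = 42, max_so_far = 42
Position 6 (value -9): max_ending_here = 33, max_so_far = 42
Position 7 (value 5): max_ending_here = 38, max_so_far = 42
Position 8 (value 5): max_ending_here = 43, max_so_far = 43
Position 9 (value -3): max_ending_here = 40, max_so_far = 43

Maximum subarray: [10, 19, 8, 5, -9, 5, 5]
Maximum sum: 43

The maximum subarray is [10, 19, 8, 5, -9, 5, 5] with sum 43. This subarray runs from index 2 to index 8.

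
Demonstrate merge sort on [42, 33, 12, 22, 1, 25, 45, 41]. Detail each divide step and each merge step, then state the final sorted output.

Merge sort trace:

Split: [42, 33, 12, 22, 1, 25, 45, 41] -> [42, 33, 12, 22] and [1, 25, 45, 41]
  Split: [42, 33, 12, 22] -> [42, 33] and [12, 22]
    Split: [42, 33] -> [42] and [33]
    Merge: [42] + [33] -> [33, 42]
    Split: [12, 22] -> [12] and [22]
    Merge: [12] + [22] -> [12, 22]
  Merge: [33, 42] + [12, 22] -> [12, 22, 33, 42]
  Split: [1, 25, 45, 41] -> [1, 25] and [45, 41]
    Split: [1, 25] -> [1] and [25]
    Merge: [1] + [25] -> [1, 25]
    Split: [45, 41] -> [45] and [41]
    Merge: [45] + [41] -> [41, 45]
  Merge: [1, 25] + [41, 45] -> [1, 25, 41, 45]
Merge: [12, 22, 33, 42] + [1, 25, 41, 45] -> [1, 12, 22, 25, 33, 41, 42, 45]

Final sorted array: [1, 12, 22, 25, 33, 41, 42, 45]

The merge sort proceeds by recursively splitting the array and merging sorted halves.
After all merges, the sorted array is [1, 12, 22, 25, 33, 41, 42, 45].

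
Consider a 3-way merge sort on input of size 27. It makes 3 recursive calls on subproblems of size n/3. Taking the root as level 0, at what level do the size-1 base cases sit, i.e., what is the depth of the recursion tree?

For divide and conquer with division factor 3:

Problem sizes at each level:
Level 0: 27
Level 1: 9
Level 2: 3
Level 3: 1

The root is level 0 and the size-1 base case is level 3 (the tree spans levels 0 through 3, i.e. 4 levels counting the root), so the depth is the number of divisions: log_3(27) = 3

The recursion tree depth is log_3(27) = 3. At each level, the problem size is divided by 3, so it takes 3 divisions to reduce to a base case of size 1. The algorithm makes 3 recursive calls at each level.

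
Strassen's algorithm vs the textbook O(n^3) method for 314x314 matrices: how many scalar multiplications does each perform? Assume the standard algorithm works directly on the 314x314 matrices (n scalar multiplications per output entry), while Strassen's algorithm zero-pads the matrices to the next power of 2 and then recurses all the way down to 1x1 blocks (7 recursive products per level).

Matrix multiplication for 314x314 matrices:

Strassen's algorithm requires power-of-2 dimensions. Pad 314x314 to 512x512 (next power of 2).

Standard algorithm: 314^3 = 30959144 multiplications
Strassen's algorithm: 7^(log2(512)) = 7^9 = 40353607 multiplications
Difference: 30959144 - 40353607 = -9394463 (Strassen uses MORE here due to padding overhead — for small or just-over-power-of-2 n, padding can outweigh the per-level savings)

Standard: 30959144 multiplications (314^3). Strassen: 40353607 multiplications (7^9, after padding to 512x512). Strassen reduces 8 recursive multiplications to 7 at each level.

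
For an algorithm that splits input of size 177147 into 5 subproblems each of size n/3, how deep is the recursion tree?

For divide and conquer with division factor 3:

Problem sizes at each level:
Level 0: 177147
Level 1: 59049
Level 2: 19683
Level 3: 6561
Level 4: 2187
Level 5: 729
Level 6: 243
Level 7: 81
Level 8: 27
Level 9: 9
Level 10: 3
Level 11: 1

The root is level 0 and the size-1 base case is level 11 (the tree spans levels 0 through 11, i.e. 12 levels counting the root), so the depth is the number of divisions: log_3(177147) = 11

The recursion tree depth is log_3(177147) = 11. At each level, the problem size is divided by 3, so it takes 11 divisions to reduce to a base case of size 1. The algorithm makes 5 recursive calls at each level.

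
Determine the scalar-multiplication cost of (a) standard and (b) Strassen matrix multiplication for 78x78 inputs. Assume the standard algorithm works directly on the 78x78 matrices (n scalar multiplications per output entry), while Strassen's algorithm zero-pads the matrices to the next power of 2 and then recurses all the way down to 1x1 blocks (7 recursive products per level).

Matrix multiplication for 78x78 matrices:

Strassen's algorithm requires power-of-2 dimensions. Pad 78x78 to 128x128 (next power of 2).

Standard algorithm: 78^3 = 474552 multiplications
Strassen's algorithm: 7^(log2(128)) = 7^7 = 823543 multiplications
Difference: 474552 - 823543 = -348991 (Strassen uses MORE here due to padding overhead — for small or just-over-power-of-2 n, padding can outweigh the per-level savings)

Standard: 474552 multiplications (78^3). Strassen: 823543 multiplications (7^7, after padding to 128x128). Strassen reduces 8 recursive multiplications to 7 at each level.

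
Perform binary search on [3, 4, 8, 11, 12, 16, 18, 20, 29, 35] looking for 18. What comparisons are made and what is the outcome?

Binary search for 18 in [3, 4, 8, 11, 12, 16, 18, 20, 29, 35]:

lo=0, hi=9, mid=4, arr[mid]=12 -> 12 < 18, search right half
lo=5, hi=9, mid=7, arr[mid]=20 -> 20 > 18, search left half
lo=5, hi=6, mid=5, arr[mid]=16 -> 16 < 18, search right half
lo=6, hi=6, mid=6, arr[mid]=18 -> Found target at index 6!

Binary search finds 18 at index 6 after 4 comparisons. The search repeatedly halves the search space by comparing with the middle element.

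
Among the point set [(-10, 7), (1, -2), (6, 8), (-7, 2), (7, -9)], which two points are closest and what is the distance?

Computing all pairwise distances among 5 points:

d((-10, 7), (1, -2)) = 14.2127
d((-10, 7), (6, 8)) = 16.0312
d((-10, 7), (-7, 2)) = 5.831 <-- minimum
d((-10, 7), (7, -9)) = 23.3452
d((1, -2), (6, 8)) = 11.1803
d((1, -2), (-7, 2)) = 8.9443
d((1, -2), (7, -9)) = 9.2195
d((6, 8), (-7, 2)) = 14.3178
d((6, 8), (7, -9)) = 17.0294
d((-7, 2), (7, -9)) = 17.8045

Closest pair: (-10, 7) and (-7, 2) with distance 5.831

The closest pair is (-10, 7) and (-7, 2) with Euclidean distance 5.831. For 5 points, brute-force pairwise comparison is shown above. For large n, the divide-and-conquer algorithm (sort by x, recurse on halves, check the dividing strip) achieves O(n log n).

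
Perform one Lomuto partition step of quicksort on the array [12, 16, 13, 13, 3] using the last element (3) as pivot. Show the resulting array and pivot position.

Lomuto partition with pivot = 3:

Initial array: [12, 16, 13, 13, 3]

arr[0]=12 > 3: no swap
arr[1]=16 > 3: no swap
arr[2]=13 > 3: no swap
arr[3]=13 > 3: no swap

Place pivot at position 0: [3, 16, 13, 13, 12]
Pivot position: 0

After partitioning with pivot 3, the array becomes [3, 16, 13, 13, 12]. The pivot is placed at index 0. All elements to the left of the pivot are <= 3, and all elements to the right are > 3.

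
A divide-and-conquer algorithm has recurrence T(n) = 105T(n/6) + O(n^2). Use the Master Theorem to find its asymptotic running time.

Master Theorem for T(n) = 105T(n/6) + O(n^2):

a = 105, b = 6, c = 2
log_b(a) = log_6(105) = 2.5974

Case 1: c = 2 < log_6(105) = 2.5974
T(n) = O(n^(log_6 105))

For T(n) = 105T(n/6) + O(n^2): log_6(105) = 2.5974. This is Case 1 of the Master Theorem (c < log_b(a), work dominated by leaves), giving O(n^(log_6 105)).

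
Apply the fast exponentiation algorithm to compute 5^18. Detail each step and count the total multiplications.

Computing 5^18 by squaring (build up from 5^1; each line after the first costs one multiplication):

5^1 = 5
5^2 = (5^1)^2 = 5^2 = 25
5^4 = (5^2)^2 = 25^2 = 625
5^8 = (5^4)^2 = 625^2 = 390625
5^9 = 5 * 5^8 = 5 * 390625 = 1953125
5^18 = (5^9)^2 = 1953125^2 = 3814697265625

Result: 3814697265625
Multiplications needed: 5 (5 lines after 5^1)

5^18 = 3814697265625. Using exponentiation by squaring, this requires 5 multiplications. The key idea: if the exponent is even, square the half-power; if odd, multiply by the base once.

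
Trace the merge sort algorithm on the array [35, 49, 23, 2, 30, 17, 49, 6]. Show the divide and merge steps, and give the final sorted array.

Merge sort trace:

Split: [35, 49, 23, 2, 30, 17, 49, 6] -> [35, 49, 23, 2] and [30, 17, 49, 6]
  Split: [35, 49, 23, 2] -> [35, 49] and [23, 2]
    Split: [35, 49] -> [35] and [49]
    Merge: [35] + [49] -> [35, 49]
    Split: [23, 2] -> [23] and [2]
    Merge: [23] + [2] -> [2, 23]
  Merge: [35, 49] + [2, 23] -> [2, 23, 35, 49]
  Split: [30, 17, 49, 6] -> [30, 17] and [49, 6]
    Split: [30, 17] -> [30] and [17]
    Merge: [30] + [17] -> [17, 30]
    Split: [49, 6] -> [49] and [6]
    Merge: [49] + [6] -> [6, 49]
  Merge: [17, 30] + [6, 49] -> [6, 17, 30, 49]
Merge: [2, 23, 35, 49] + [6, 17, 30, 49] -> [2, 6, 17, 23, 30, 35, 49, 49]

Final sorted array: [2, 6, 17, 23, 30, 35, 49, 49]

The merge sort proceeds by recursively splitting the array and merging sorted halves.
After all merges, the sorted array is [2, 6, 17, 23, 30, 35, 49, 49].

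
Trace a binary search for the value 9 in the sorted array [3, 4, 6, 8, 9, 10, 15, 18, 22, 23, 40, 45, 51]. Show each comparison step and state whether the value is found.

Binary search for 9 in [3, 4, 6, 8, 9, 10, 15, 18, 22, 23, 40, 45, 51]:

lo=0, hi=12, mid=6, arr[mid]=15 -> 15 > 9, search left half
lo=0, hi=5, mid=2, arr[mid]=6 -> 6 < 9, search right half
lo=3, hi=5, mid=4, arr[mid]=9 -> Found target at index 4!

Binary search finds 9 at index 4 after 3 comparisons. The search repeatedly halves the search space by comparing with the middle element.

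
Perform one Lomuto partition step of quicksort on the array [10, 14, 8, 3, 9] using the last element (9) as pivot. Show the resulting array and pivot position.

Lomuto partition with pivot = 9:

Initial array: [10, 14, 8, 3, 9]

arr[0]=10 > 9: no swap
arr[1]=14 > 9: no swap
arr[2]=8 <= 9: swap with position 0, array becomes [8, 14, 10, 3, 9]
arr[3]=3 <= 9: swap with position 1, array becomes [8, 3, 10, 14, 9]

Place pivot at position 2: [8, 3, 9, 14, 10]
Pivot position: 2

After partitioning with pivot 9, the array becomes [8, 3, 9, 14, 10]. The pivot is placed at index 2. All elements to the left of the pivot are <= 9, and all elements to the right are > 9.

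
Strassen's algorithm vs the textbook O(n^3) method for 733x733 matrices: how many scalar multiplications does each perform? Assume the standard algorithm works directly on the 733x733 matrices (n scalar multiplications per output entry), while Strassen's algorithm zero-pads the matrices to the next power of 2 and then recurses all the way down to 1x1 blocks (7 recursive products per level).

Matrix multiplication for 733x733 matrices:

Strassen's algorithm requires power-of-2 dimensions. Pad 733x733 to 1024x1024 (next power of 2).

Standard algorithm: 733^3 = 393832837 multiplications
Strassen's algorithm: 7^(log2(1024)) = 7^10 = 282475249 multiplications
Savings: 393832837 - 282475249 = 111357588 multiplications

Standard: 393832837 multiplications (733^3). Strassen: 282475249 multiplications (7^10, after padding to 1024x1024). Strassen reduces 8 recursive multiplications to 7 at each level.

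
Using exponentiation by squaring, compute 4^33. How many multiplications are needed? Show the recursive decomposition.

Computing 4^33 by squaring (build up from 4^1; each line after the first costs one multiplication):

4^1 = 4
4^2 = (4^1)^2 = 4^2 = 16
4^4 = (4^2)^2 = 16^2 = 256
4^8 = (4^4)^2 = 256^2 = 65536
4^16 = (4^8)^2 = 65536^2 = 4294967296
4^32 = (4^16)^2 = 4294967296^2 = 18446744073709551616
4^33 = 4 * 4^32 = 4 * 18446744073709551616 = 73786976294838206464

Result: 73786976294838206464
Multiplications needed: 6 (6 lines after 4^1)

4^33 = 73786976294838206464. Using exponentiation by squaring, this requires 6 multiplications. The key idea: if the exponent is even, square the half-power; if odd, multiply by the base once.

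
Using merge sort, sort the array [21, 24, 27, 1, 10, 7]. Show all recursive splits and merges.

Merge sort trace:

Split: [21, 24, 27, 1, 10, 7] -> [21, 24, 27] and [1, 10, 7]
  Split: [21, 24, 27] -> [21] and [24, 27]
    Split: [24, 27] -> [24] and [27]
    Merge: [24] + [27] -> [24, 27]
  Merge: [21] + [24, 27] -> [21, 24, 27]
  Split: [1, 10, 7] -> [1] and [10, 7]
    Split: [10, 7] -> [10] and [7]
    Merge: [10] + [7] -> [7, 10]
  Merge: [1] + [7, 10] -> [1, 7, 10]
Merge: [21, 24, 27] + [1, 7, 10] -> [1, 7, 10, 21, 24, 27]

Final sorted array: [1, 7, 10, 21, 24, 27]

The merge sort proceeds by recursively splitting the array and merging sorted halves.
After all merges, the sorted array is [1, 7, 10, 21, 24, 27].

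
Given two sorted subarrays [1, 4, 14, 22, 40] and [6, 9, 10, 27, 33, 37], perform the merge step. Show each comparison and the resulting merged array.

Merging process:

Compare 1 vs 6: take 1 from left. Merged: [1]
Compare 4 vs 6: take 4 from left. Merged: [1, 4]
Compare 14 vs 6: take 6 from right. Merged: [1, 4, 6]
Compare 14 vs 9: take 9 from right. Merged: [1, 4, 6, 9]
Compare 14 vs 10: take 10 from right. Merged: [1, 4, 6, 9, 10]
Compare 14 vs 27: take 14 from left. Merged: [1, 4, 6, 9, 10, 14]
Compare 22 vs 27: take 22 from left. Merged: [1, 4, 6, 9, 10, 14, 22]
Compare 40 vs 27: take 27 from right. Merged: [1, 4, 6, 9, 10, 14, 22, 27]
Compare 40 vs 33: take 33 from right. Merged: [1, 4, 6, 9, 10, 14, 22, 27, 33]
Compare 40 vs 37: take 37 from right. Merged: [1, 4, 6, 9, 10, 14, 22, 27, 33, 37]
Append remaining from left: [40]. Merged: [1, 4, 6, 9, 10, 14, 22, 27, 33, 37, 40]

Final merged array: [1, 4, 6, 9, 10, 14, 22, 27, 33, 37, 40]
Total comparisons: 10

The merged array is [1, 4, 6, 9, 10, 14, 22, 27, 33, 37, 40], requiring 10 comparisons. The merge step runs in O(n) time where n is the total number of elements.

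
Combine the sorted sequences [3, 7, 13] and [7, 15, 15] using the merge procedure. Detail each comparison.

Merging process:

Compare 3 vs 7: take 3 from left. Merged: [3]
Compare 7 vs 7: take 7 from left. Merged: [3, 7]
Compare 13 vs 7: take 7 from right. Merged: [3, 7, 7]
Compare 13 vs 15: take 13 from left. Merged: [3, 7, 7, 13]
Append remaining from right: [15, 15]. Merged: [3, 7, 7, 13, 15, 15]

Final merged array: [3, 7, 7, 13, 15, 15]
Total comparisons: 4

The merged array is [3, 7, 7, 13, 15, 15], requiring 4 comparisons. The merge step runs in O(n) time where n is the total number of elements.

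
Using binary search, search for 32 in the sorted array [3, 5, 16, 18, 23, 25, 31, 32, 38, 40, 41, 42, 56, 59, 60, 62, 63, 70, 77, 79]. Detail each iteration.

Binary search for 32 in [3, 5, 16, 18, 23, 25, 31, 32, 38, 40, 41, 42, 56, 59, 60, 62, 63, 70, 77, 79]:

lo=0, hi=19, mid=9, arr[mid]=40 -> 40 > 32, search left half
lo=0, hi=8, mid=4, arr[mid]=23 -> 23 < 32, search right half
lo=5, hi=8, mid=6, arr[mid]=31 -> 31 < 32, search right half
lo=7, hi=8, mid=7, arr[mid]=32 -> Found target at index 7!

Binary search finds 32 at index 7 after 4 comparisons. The search repeatedly halves the search space by comparing with the middle element.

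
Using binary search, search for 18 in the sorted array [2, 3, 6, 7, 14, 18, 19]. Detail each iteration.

Binary search for 18 in [2, 3, 6, 7, 14, 18, 19]:

lo=0, hi=6, mid=3, arr[mid]=7 -> 7 < 18, search right half
lo=4, hi=6, mid=5, arr[mid]=18 -> Found target at index 5!

Binary search finds 18 at index 5 after 2 comparisons. The search repeatedly halves the search space by comparing with the middle element.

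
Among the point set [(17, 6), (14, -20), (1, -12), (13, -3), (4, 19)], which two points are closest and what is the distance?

Computing all pairwise distances among 5 points:

d((17, 6), (14, -20)) = 26.1725
d((17, 6), (1, -12)) = 24.0832
d((17, 6), (13, -3)) = 9.8489 <-- minimum
d((17, 6), (4, 19)) = 18.3848
d((14, -20), (1, -12)) = 15.2643
d((14, -20), (13, -3)) = 17.0294
d((14, -20), (4, 19)) = 40.2616
d((1, -12), (13, -3)) = 15.0
d((1, -12), (4, 19)) = 31.1448
d((13, -3), (4, 19)) = 23.7697

Closest pair: (17, 6) and (13, -3) with distance 9.8489

The closest pair is (17, 6) and (13, -3) with Euclidean distance 9.8489. For 5 points, brute-force pairwise comparison is shown above. For large n, the divide-and-conquer algorithm (sort by x, recurse on halves, check the dividing strip) achieves O(n log n).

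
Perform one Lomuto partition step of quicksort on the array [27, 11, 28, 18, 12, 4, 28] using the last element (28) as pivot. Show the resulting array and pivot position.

Lomuto partition with pivot = 28:

Initial array: [27, 11, 28, 18, 12, 4, 28]

arr[0]=27 <= 28: swap with position 0, array becomes [27, 11, 28, 18, 12, 4, 28]
arr[1]=11 <= 28: swap with position 1, array becomes [27, 11, 28, 18, 12, 4, 28]
arr[2]=28 <= 28: swap with position 2, array becomes [27, 11, 28, 18, 12, 4, 28]
arr[3]=18 <= 28: swap with position 3, array becomes [27, 11, 28, 18, 12, 4, 28]
arr[4]=12 <= 28: swap with position 4, array becomes [27, 11, 28, 18, 12, 4, 28]
arr[5]=4 <= 28: swap with position 5, array becomes [27, 11, 28, 18, 12, 4, 28]

Place pivot at position 6: [27, 11, 28, 18, 12, 4, 28]
Pivot position: 6

After partitioning with pivot 28, the array becomes [27, 11, 28, 18, 12, 4, 28]. The pivot is placed at index 6. All elements to the left of the pivot are <= 28, and all elements to the right are > 28.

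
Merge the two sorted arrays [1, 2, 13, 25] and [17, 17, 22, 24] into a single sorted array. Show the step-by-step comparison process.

Merging process:

Compare 1 vs 17: take 1 from left. Merged: [1]
Compare 2 vs 17: take 2 from left. Merged: [1, 2]
Compare 13 vs 17: take 13 from left. Merged: [1, 2, 13]
Compare 25 vs 17: take 17 from right. Merged: [1, 2, 13, 17]
Compare 25 vs 17: take 17 from right. Merged: [1, 2, 13, 17, 17]
Compare 25 vs 22: take 22 from right. Merged: [1, 2, 13, 17, 17, 22]
Compare 25 vs 24: take 24 from right. Merged: [1, 2, 13, 17, 17, 22, 24]
Append remaining from left: [25]. Merged: [1, 2, 13, 17, 17, 22, 24, 25]

Final merged array: [1, 2, 13, 17, 17, 22, 24, 25]
Total comparisons: 7

The merged array is [1, 2, 13, 17, 17, 22, 24, 25], requiring 7 comparisons. The merge step runs in O(n) time where n is the total number of elements.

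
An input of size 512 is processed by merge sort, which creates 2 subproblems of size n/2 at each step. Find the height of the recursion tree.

For divide and conquer with division factor 2:

Problem sizes at each level:
Level 0: 512
Level 1: 256
Level 2: 128
Level 3: 64
Level 4: 32
Level 5: 16
Level 6: 8
Level 7: 4
Level 8: 2
Level 9: 1

The root is level 0 and the size-1 base case is level 9 (the tree spans levels 0 through 9, i.e. 10 levels counting the root), so the depth is the number of divisions: log_2(512) = 9

The recursion tree depth is log_2(512) = 9. At each level, the problem size is divided by 2, so it takes 9 divisions to reduce to a base case of size 1. The algorithm makes 2 recursive calls at each level.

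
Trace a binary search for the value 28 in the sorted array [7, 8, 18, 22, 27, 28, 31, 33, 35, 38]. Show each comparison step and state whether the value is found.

Binary search for 28 in [7, 8, 18, 22, 27, 28, 31, 33, 35, 38]:

lo=0, hi=9, mid=4, arr[mid]=27 -> 27 < 28, search right half
lo=5, hi=9, mid=7, arr[mid]=33 -> 33 > 28, search left half
lo=5, hi=6, mid=5, arr[mid]=28 -> Found target at index 5!

Binary search finds 28 at index 5 after 3 comparisons. The search repeatedly halves the search space by comparing with the middle element.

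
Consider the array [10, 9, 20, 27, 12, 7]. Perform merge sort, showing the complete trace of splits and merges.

Merge sort trace:

Split: [10, 9, 20, 27, 12, 7] -> [10, 9, 20] and [27, 12, 7]
  Split: [10, 9, 20] -> [10] and [9, 20]
    Split: [9, 20] -> [9] and [20]
    Merge: [9] + [20] -> [9, 20]
  Merge: [10] + [9, 20] -> [9, 10, 20]
  Split: [27, 12, 7] -> [27] and [12, 7]
    Split: [12, 7] -> [12] and [7]
    Merge: [12] + [7] -> [7, 12]
  Merge: [27] + [7, 12] -> [7, 12, 27]
Merge: [9, 10, 20] + [7, 12, 27] -> [7, 9, 10, 12, 20, 27]

Final sorted array: [7, 9, 10, 12, 20, 27]

The merge sort proceeds by recursively splitting the array and merging sorted halves.
After all merges, the sorted array is [7, 9, 10, 12, 20, 27].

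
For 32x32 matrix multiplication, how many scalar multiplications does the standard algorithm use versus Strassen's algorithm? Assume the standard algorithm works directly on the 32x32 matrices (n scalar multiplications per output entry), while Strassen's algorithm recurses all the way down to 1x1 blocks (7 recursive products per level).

Matrix multiplication for 32x32 matrices:

Standard algorithm: 32^3 = 32768 multiplications
Strassen's algorithm: 7^(log2(32)) = 7^5 = 16807 multiplications
Savings: 32768 - 16807 = 15961 multiplications

Standard: 32768 multiplications (32^3). Strassen: 16807 multiplications (7^5). Strassen reduces 8 recursive multiplications to 7 at each level.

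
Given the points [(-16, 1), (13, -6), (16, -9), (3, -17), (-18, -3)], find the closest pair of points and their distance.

Computing all pairwise distances among 5 points:

d((-16, 1), (13, -6)) = 29.8329
d((-16, 1), (16, -9)) = 33.5261
d((-16, 1), (3, -17)) = 26.1725
d((-16, 1), (-18, -3)) = 4.4721
d((13, -6), (16, -9)) = 4.2426 <-- minimum
d((13, -6), (3, -17)) = 14.8661
d((13, -6), (-18, -3)) = 31.1448
d((16, -9), (3, -17)) = 15.2643
d((16, -9), (-18, -3)) = 34.5254
d((3, -17), (-18, -3)) = 25.2389

Closest pair: (13, -6) and (16, -9) with distance 4.2426

The closest pair is (13, -6) and (16, -9) with Euclidean distance 4.2426. For 5 points, brute-force pairwise comparison is shown above. For large n, the divide-and-conquer algorithm (sort by x, recurse on halves, check the dividing strip) achieves O(n log n).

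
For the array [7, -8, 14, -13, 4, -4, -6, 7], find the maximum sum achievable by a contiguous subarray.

Using Kadane's algorithm on [7, -8, 14, -13, 4, -4, -6, 7]:

Scanning through the array:
Position 1 (value -8): max_ending_here = -1, max_so_far = 7
Position 2 (value 14): max_ending_here = 14, max_so_far = 14
Position 3 (value -13): max_ending_here = 1, max_so_far = 14
Position 4 (value 4): max_ending_here = 5, max_so_far = 14
Position 5 (value -4): max_ending_here = 1, max_so_far = 14
Position 6 (value -6): max_ending_here = -5, max_so_far = 14
Position 7 (value 7): max_ending_here = 7, max_so_far = 14

Maximum subarray: [14]
Maximum sum: 14

The maximum subarray is [14] with sum 14. This subarray runs from index 2 to index 2.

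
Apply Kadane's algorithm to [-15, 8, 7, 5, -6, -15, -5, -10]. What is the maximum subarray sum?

Using Kadane's algorithm on [-15, 8, 7, 5, -6, -15, -5, -10]:

Scanning through the array:
Position 1 (value 8): max_ending_here = 8, max_so_far = 8
Position 2 (value 7): max_ending_here = 15, max_so_far = 15
Position 3 (value 5): max_ending_here = 20, max_so_far = 20
Position 4 (value -6): max_ending_here = 14, max_so_far = 20
Position 5 (value -15): max_ending_here = -1, max_so_far = 20
Position 6 (value -5): max_ending_here = -5, max_so_far = 20
Position 7 (value -10): max_ending_here = -10, max_so_far = 20

Maximum subarray: [8, 7, 5]
Maximum sum: 20

The maximum subarray is [8, 7, 5] with sum 20. This subarray runs from index 1 to index 3.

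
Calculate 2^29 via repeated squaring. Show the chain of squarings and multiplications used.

Computing 2^29 by squaring (build up from 2^1; each line after the first costs one multiplication):

2^1 = 2
2^2 = (2^1)^2 = 2^2 = 4
2^3 = 2 * 2^2 = 2 * 4 = 8
2^6 = (2^3)^2 = 8^2 = 64
2^7 = 2 * 2^6 = 2 * 64 = 128
2^14 = (2^7)^2 = 128^2 = 16384
2^28 = (2^14)^2 = 16384^2 = 268435456
2^29 = 2 * 2^28 = 2 * 268435456 = 536870912

Result: 536870912
Multiplications needed: 7 (7 lines after 2^1)

2^29 = 536870912. Using exponentiation by squaring, this requires 7 multiplications. The key idea: if the exponent is even, square the half-power; if odd, multiply by the base once.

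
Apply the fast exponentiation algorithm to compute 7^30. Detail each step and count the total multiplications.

Computing 7^30 by squaring (build up from 7^1; each line after the first costs one multiplication):

7^1 = 7
7^2 = (7^1)^2 = 7^2 = 49
7^3 = 7 * 7^2 = 7 * 49 = 343
7^6 = (7^3)^2 = 343^2 = 117649
7^7 = 7 * 7^6 = 7 * 117649 = 823543
7^14 = (7^7)^2 = 823543^2 = 678223072849
7^15 = 7 * 7^14 = 7 * 678223072849 = 4747561509943
7^30 = (7^15)^2 = 4747561509943^2 = 22539340290692258087863249

Result: 22539340290692258087863249
Multiplications needed: 7 (7 lines after 7^1)

7^30 = 22539340290692258087863249. Using exponentiation by squaring, this requires 7 multiplications. The key idea: if the exponent is even, square the half-power; if odd, multiply by the base once.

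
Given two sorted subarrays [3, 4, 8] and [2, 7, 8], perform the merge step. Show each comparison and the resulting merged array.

Merging process:

Compare 3 vs 2: take 2 from right. Merged: [2]
Compare 3 vs 7: take 3 from left. Merged: [2, 3]
Compare 4 vs 7: take 4 from left. Merged: [2, 3, 4]
Compare 8 vs 7: take 7 from right. Merged: [2, 3, 4, 7]
Compare 8 vs 8: take 8 from left. Merged: [2, 3, 4, 7, 8]
Append remaining from right: [8]. Merged: [2, 3, 4, 7, 8, 8]

Final merged array: [2, 3, 4, 7, 8, 8]
Total comparisons: 5

The merged array is [2, 3, 4, 7, 8, 8], requiring 5 comparisons. The merge step runs in O(n) time where n is the total number of elements.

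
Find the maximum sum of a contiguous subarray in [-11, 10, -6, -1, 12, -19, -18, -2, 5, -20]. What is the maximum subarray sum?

Using Kadane's algorithm on [-11, 10, -6, -1, 12, -19, -18, -2, 5, -20]:

Scanning through the array:
Position 1 (value 10): max_ending_here = 10, max_so_far = 10
Position 2 (value -6): max_ending_here = 4, max_so_far = 10
Position 3 (value -1): max_ending_here = 3, max_so_far = 10
Position 4 (value 12): max_ending_here = 15, max_so_far = 15
Position 5 (value -19): max_ending_here = -4, max_so_far = 15
Position 6 (value -18): max_ending_here = -18, max_so_far = 15
Position 7 (value -2): max_ending_here = -2, max_so_far = 15
Position 8 (value 5): max_ending_here = 5, max_so_far = 15
Position 9 (value -20): max_ending_here = -15, max_so_far = 15

Maximum subarray: [10, -6, -1, 12]
Maximum sum: 15

The maximum subarray is [10, -6, -1, 12] with sum 15. This subarray runs from index 1 to index 4.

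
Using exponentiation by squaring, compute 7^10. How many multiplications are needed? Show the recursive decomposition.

Computing 7^10 by squaring (build up from 7^1; each line after the first costs one multiplication):

7^1 = 7
7^2 = (7^1)^2 = 7^2 = 49
7^4 = (7^2)^2 = 49^2 = 2401
7^5 = 7 * 7^4 = 7 * 2401 = 16807
7^10 = (7^5)^2 = 16807^2 = 282475249

Result: 282475249
Multiplications needed: 4 (4 lines after 7^1)

7^10 = 282475249. Using exponentiation by squaring, this requires 4 multiplications. The key idea: if the exponent is even, square the half-power; if odd, multiply by the base once.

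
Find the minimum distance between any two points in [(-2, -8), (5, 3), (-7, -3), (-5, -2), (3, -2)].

Computing all pairwise distances among 5 points:

d((-2, -8), (5, 3)) = 13.0384
d((-2, -8), (-7, -3)) = 7.0711
d((-2, -8), (-5, -2)) = 6.7082
d((-2, -8), (3, -2)) = 7.8102
d((5, 3), (-7, -3)) = 13.4164
d((5, 3), (-5, -2)) = 11.1803
d((5, 3), (3, -2)) = 5.3852
d((-7, -3), (-5, -2)) = 2.2361 <-- minimum
d((-7, -3), (3, -2)) = 10.0499
d((-5, -2), (3, -2)) = 8.0

Closest pair: (-7, -3) and (-5, -2) with distance 2.2361

The closest pair is (-7, -3) and (-5, -2) with Euclidean distance 2.2361. For 5 points, brute-force pairwise comparison is shown above. For large n, the divide-and-conquer algorithm (sort by x, recurse on halves, check the dividing strip) achieves O(n log n).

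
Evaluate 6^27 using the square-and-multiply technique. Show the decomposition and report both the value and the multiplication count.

Computing 6^27 by squaring (build up from 6^1; each line after the first costs one multiplication):

6^1 = 6
6^2 = (6^1)^2 = 6^2 = 36
6^3 = 6 * 6^2 = 6 * 36 = 216
6^6 = (6^3)^2 = 216^2 = 46656
6^12 = (6^6)^2 = 46656^2 = 2176782336
6^13 = 6 * 6^12 = 6 * 2176782336 = 13060694016
6^26 = (6^13)^2 = 13060694016^2 = 170581728179578208256
6^27 = 6 * 6^26 = 6 * 170581728179578208256 = 1023490369077469249536

Result: 1023490369077469249536
Multiplications needed: 7 (7 lines after 6^1)

6^27 = 1023490369077469249536. Using exponentiation by squaring, this requires 7 multiplications. The key idea: if the exponent is even, square the half-power; if odd, multiply by the base once.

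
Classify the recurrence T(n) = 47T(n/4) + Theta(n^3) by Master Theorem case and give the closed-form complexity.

Master Theorem for T(n) = 47T(n/4) + O(n^3):

a = 47, b = 4, c = 3
log_b(a) = log_4(47) = 2.7773

Case 3: c = 3 > log_4(47) = 2.7773
T(n) = O(n^3) = O(n^3)

For T(n) = 47T(n/4) + O(n^3): log_4(47) = 2.7773. This is Case 3 of the Master Theorem (c > log_b(a), work dominated by root), giving O(n^3).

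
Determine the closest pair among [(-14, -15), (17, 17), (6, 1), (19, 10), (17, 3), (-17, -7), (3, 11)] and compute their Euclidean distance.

Computing all pairwise distances among 7 points:

d((-14, -15), (17, 17)) = 44.5533
d((-14, -15), (6, 1)) = 25.6125
d((-14, -15), (19, 10)) = 41.4005
d((-14, -15), (17, 3)) = 35.8469
d((-14, -15), (-17, -7)) = 8.544
d((-14, -15), (3, 11)) = 31.0644
d((17, 17), (6, 1)) = 19.4165
d((17, 17), (19, 10)) = 7.2801 <-- minimum
d((17, 17), (17, 3)) = 14.0
d((17, 17), (-17, -7)) = 41.6173
d((17, 17), (3, 11)) = 15.2315
d((6, 1), (19, 10)) = 15.8114
d((6, 1), (17, 3)) = 11.1803
d((6, 1), (-17, -7)) = 24.3516
d((6, 1), (3, 11)) = 10.4403
d((19, 10), (17, 3)) = 7.2801 <-- minimum
d((19, 10), (-17, -7)) = 39.8121
d((19, 10), (3, 11)) = 16.0312
d((17, 3), (-17, -7)) = 35.4401
d((17, 3), (3, 11)) = 16.1245
d((-17, -7), (3, 11)) = 26.9072

Minimum distance: 7.2801 (tie among 2 pairs: (17, 17) and (19, 10); (19, 10) and (17, 3))

The minimum Euclidean distance is 7.2801. There is a tie: 2 pairs achieve this minimum — (17, 17) and (19, 10); (19, 10) and (17, 3). Any of these is a valid closest pair. For 7 points, brute-force pairwise comparison is shown above. For large n, the divide-and-conquer algorithm (sort by x, recurse on halves, check the dividing strip) achieves O(n log n).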